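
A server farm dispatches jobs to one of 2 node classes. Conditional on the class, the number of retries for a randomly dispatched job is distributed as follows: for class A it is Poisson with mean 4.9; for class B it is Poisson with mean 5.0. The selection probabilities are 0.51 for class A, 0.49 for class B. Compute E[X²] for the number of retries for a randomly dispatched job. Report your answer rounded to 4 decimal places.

29.4441

For each component E[X²] = Var + (mean)², giving A: 28.91; B: 30.
Overall E[X²] = 0.51·28.91 + 0.49·30 = 29.4441.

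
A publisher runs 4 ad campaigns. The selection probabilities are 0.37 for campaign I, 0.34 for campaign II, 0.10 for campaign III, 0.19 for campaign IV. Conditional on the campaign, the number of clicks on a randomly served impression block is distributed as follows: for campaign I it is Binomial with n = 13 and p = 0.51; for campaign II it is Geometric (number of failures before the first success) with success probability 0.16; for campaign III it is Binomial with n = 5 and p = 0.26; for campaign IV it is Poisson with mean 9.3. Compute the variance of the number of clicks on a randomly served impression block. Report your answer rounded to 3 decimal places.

Per component, I: μ=6.63, E[X²]=47.2056; II: μ=5.25, E[X²]=60.375; III: μ=1.3, E[X²]=2.652; IV: μ=9.3, E[X²]=95.79.
E[X] = 0.37·6.63 + 0.34·5.25 + 0.1·1.3 + 0.19·9.3 = 6.1351.
E[X²] = 0.37·47.2056 + 0.34·60.375 + 0.1·2.652 + 0.19·95.79 = 56.4589.
Var(X) = E[X²] − (E[X])² = 56.4589 − 37.6395 = 18.8194.

18.819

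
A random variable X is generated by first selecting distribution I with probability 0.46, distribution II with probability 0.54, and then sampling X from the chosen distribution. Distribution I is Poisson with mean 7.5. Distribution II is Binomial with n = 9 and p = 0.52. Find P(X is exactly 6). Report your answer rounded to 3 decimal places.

0.162

Conditional on each component, P(X = 6): I: 0.136718; II: 0.183664.
By total probability, P(X = 6) = 0.46·0.136718 + 0.54·0.183664 = 0.162069.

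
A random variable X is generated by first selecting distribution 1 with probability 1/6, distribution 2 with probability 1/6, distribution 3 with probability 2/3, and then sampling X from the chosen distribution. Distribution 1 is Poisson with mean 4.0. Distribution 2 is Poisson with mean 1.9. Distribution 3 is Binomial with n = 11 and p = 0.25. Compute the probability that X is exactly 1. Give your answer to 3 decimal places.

0.163

Conditional on each component, P(X = 1): 1: 0.0732626; 2: 0.28418; 3: 0.154862.
By total probability, P(X = 1) = 0.166667·0.0732626 + 0.166667·0.28418 + 0.666667·0.154862 = 0.162815.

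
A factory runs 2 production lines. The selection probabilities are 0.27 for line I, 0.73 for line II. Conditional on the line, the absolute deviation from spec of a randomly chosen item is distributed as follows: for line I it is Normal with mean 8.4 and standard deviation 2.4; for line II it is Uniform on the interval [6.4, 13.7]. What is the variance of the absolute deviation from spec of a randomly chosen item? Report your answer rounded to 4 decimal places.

Per component, I: μ=8.4, E[X²]=76.32; II: μ=10.05, E[X²]=105.443.
E[X] = 0.27·8.4 + 0.73·10.05 = 9.6045.
E[X²] = 0.27·76.32 + 0.73·105.443 = 97.58.
Var(X) = E[X²] − (E[X])² = 97.58 − 92.2464 = 5.33361.

5.3336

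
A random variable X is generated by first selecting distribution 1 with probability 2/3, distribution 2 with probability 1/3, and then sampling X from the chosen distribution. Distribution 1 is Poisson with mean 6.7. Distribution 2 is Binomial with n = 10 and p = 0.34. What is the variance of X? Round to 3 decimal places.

7.635

Per component, 1: μ=6.7, E[X²]=51.59; 2: μ=3.4, E[X²]=13.804.
E[X] = 0.666667·6.7 + 0.333333·3.4 = 5.6.
E[X²] = 0.666667·51.59 + 0.333333·13.804 = 38.9947.
Var(X) = E[X²] − (E[X])² = 38.9947 − 31.36 = 7.63467.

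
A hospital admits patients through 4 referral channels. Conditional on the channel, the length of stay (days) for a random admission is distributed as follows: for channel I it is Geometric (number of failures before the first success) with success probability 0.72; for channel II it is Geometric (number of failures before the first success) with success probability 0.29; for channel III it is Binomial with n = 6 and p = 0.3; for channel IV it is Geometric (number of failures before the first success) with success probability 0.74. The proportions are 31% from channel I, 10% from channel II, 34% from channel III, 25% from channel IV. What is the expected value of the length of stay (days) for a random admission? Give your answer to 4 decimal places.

Component means — I: 0.388889; II: 2.44828; III: 1.8; IV: 0.351351.
E[X] = 0.31·0.388889 + 0.1·2.44828 + 0.34·1.8 + 0.25·0.351351 = 1.06522.

1.0652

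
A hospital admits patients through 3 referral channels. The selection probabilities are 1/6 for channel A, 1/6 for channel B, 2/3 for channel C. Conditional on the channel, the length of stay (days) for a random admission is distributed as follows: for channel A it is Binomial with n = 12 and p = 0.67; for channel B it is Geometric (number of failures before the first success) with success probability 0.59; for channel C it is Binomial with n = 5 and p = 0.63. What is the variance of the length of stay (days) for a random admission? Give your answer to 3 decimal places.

Per component, A: μ=8.04, E[X²]=67.2948; B: μ=0.694915, E[X²]=1.66073; C: μ=3.15, E[X²]=11.088.
E[X] = 0.166667·8.04 + 0.166667·0.694915 + 0.666667·3.15 = 3.55582.
E[X²] = 0.166667·67.2948 + 0.166667·1.66073 + 0.666667·11.088 = 18.8846.
Var(X) = E[X²] − (E[X])² = 18.8846 − 12.6439 = 6.24074.

6.241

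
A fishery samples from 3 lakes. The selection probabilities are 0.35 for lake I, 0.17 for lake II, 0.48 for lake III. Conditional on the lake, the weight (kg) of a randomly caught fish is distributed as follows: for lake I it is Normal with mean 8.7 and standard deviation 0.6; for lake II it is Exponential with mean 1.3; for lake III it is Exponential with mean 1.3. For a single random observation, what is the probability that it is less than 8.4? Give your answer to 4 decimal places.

Conditional on each lake, P(X < 8.4): I: 0.308538; II: 0.998438; III: 0.998438.
By total probability, P(X < 8.4) = 0.35·0.308538 + 0.17·0.998438 + 0.48·0.998438 = 0.756973.

0.7570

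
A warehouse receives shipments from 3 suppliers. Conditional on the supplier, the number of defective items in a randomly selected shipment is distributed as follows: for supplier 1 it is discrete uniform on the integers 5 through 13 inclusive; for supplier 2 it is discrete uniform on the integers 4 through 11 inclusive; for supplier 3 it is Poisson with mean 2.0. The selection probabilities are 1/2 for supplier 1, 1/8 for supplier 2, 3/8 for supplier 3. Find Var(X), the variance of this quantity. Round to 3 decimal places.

Per component, 1: μ=9, E[X²]=87.6667; 2: μ=7.5, E[X²]=61.5; 3: μ=2, E[X²]=6.
E[X] = 0.5·9 + 0.125·7.5 + 0.375·2 = 6.1875.
E[X²] = 0.5·87.6667 + 0.125·61.5 + 0.375·6 = 53.7708.
Var(X) = E[X²] − (E[X])² = 53.7708 − 38.2852 = 15.4857.

15.486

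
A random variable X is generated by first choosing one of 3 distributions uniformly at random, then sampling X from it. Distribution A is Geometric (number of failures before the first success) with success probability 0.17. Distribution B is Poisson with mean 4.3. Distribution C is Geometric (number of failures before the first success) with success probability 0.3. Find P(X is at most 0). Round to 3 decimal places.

Conditional on each component, P(X ≤ 0): A: 0.17; B: 0.0135686; C: 0.3.
By total probability, P(X ≤ 0) = 0.333333·0.17 + 0.333333·0.0135686 + 0.333333·0.3 = 0.16119.

0.161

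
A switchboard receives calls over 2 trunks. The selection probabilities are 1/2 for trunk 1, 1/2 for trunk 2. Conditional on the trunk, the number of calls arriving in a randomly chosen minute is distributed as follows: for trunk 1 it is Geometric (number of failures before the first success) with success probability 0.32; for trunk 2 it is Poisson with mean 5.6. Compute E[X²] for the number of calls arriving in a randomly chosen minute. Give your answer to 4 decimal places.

24.0581

For each component E[X²] = Var + (mean)², giving 1: 11.1562; 2: 36.96.
Overall E[X²] = 0.5·11.1562 + 0.5·36.96 = 24.0581.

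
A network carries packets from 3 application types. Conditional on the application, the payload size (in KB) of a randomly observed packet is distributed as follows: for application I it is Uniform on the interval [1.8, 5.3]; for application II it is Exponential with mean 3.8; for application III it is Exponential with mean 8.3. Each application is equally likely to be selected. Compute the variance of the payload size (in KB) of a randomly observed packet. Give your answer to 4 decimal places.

Per component, I: μ=3.55, E[X²]=13.6233; II: μ=3.8, E[X²]=28.88; III: μ=8.3, E[X²]=137.78.
E[X] = 0.333333·3.55 + 0.333333·3.8 + 0.333333·8.3 = 5.21667.
E[X²] = 0.333333·13.6233 + 0.333333·28.88 + 0.333333·137.78 = 60.0944.
Var(X) = E[X²] − (E[X])² = 60.0944 − 27.2136 = 32.8808.

32.8808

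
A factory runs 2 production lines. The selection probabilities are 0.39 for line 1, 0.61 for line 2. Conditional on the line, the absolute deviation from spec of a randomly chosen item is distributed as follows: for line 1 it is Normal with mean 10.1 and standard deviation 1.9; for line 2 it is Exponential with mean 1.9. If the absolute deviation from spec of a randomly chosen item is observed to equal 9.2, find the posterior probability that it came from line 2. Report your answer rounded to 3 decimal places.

Likelihoods f(9.2 | ·): 1: 0.187687; 2: 0.00415286.
Posterior ∝ prior × likelihood. Numerator for 2: 0.61·0.00415286 = 0.00253324.
Normalizing constant: 0.39·0.187687 + 0.61·0.00415286 = 0.0757311.
P(2 | observation) = 0.00253324 / 0.0757311 = 0.0334505.

0.033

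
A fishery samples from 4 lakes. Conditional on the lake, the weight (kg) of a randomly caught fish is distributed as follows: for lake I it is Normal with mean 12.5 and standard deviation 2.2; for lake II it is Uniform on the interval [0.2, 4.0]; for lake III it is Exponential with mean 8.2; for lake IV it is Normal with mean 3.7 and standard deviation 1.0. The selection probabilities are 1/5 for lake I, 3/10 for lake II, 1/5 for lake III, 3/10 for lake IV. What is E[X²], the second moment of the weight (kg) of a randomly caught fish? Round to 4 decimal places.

65.2050

For each component E[X²] = Var + (mean)², giving I: 161.09; II: 5.61333; III: 134.48; IV: 14.69.
Overall E[X²] = 0.2·161.09 + 0.3·5.61333 + 0.2·134.48 + 0.3·14.69 = 65.205.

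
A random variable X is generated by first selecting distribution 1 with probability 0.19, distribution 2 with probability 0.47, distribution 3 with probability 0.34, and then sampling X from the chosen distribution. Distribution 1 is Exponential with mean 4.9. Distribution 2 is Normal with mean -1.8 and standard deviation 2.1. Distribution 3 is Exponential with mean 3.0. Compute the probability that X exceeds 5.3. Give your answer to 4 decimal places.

Conditional on each component, P(X > 5.3): 1: 0.339042; 2: 0.000361175; 3: 0.170902.
By total probability, P(X > 5.3) = 0.19·0.339042 + 0.47·0.000361175 + 0.34·0.170902 = 0.122694.

0.1227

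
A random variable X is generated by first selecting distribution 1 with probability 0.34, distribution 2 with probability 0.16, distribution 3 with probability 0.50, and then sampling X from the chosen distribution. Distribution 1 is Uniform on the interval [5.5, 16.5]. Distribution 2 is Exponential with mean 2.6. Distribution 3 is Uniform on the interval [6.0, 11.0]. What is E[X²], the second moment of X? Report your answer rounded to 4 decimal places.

For each component E[X²] = Var + (mean)², giving 1: 131.083; 2: 13.52; 3: 74.3333.
Overall E[X²] = 0.34·131.083 + 0.16·13.52 + 0.5·74.3333 = 83.8982.

83.8982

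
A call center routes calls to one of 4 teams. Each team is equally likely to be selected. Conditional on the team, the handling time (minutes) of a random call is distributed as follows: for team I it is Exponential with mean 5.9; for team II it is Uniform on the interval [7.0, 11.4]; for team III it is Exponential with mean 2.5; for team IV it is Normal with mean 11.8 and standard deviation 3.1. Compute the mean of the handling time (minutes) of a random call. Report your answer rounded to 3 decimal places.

7.350

Component means — I: 5.9; II: 9.2; III: 2.5; IV: 11.8.
E[X] = 0.25·5.9 + 0.25·9.2 + 0.25·2.5 + 0.25·11.8 = 7.35.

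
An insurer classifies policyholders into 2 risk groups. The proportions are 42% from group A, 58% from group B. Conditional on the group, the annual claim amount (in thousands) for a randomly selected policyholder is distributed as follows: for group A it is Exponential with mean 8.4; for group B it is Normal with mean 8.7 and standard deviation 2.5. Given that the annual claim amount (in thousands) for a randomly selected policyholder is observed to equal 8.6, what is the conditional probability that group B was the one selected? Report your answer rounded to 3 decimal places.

0.837

Likelihoods f(8.6 | ·): A: 0.0427647; B: 0.159449.
Posterior ∝ prior × likelihood. Numerator for B: 0.58·0.159449 = 0.0924806.
Normalizing constant: 0.42·0.0427647 + 0.58·0.159449 = 0.110442.
P(B | observation) = 0.0924806 / 0.110442 = 0.83737.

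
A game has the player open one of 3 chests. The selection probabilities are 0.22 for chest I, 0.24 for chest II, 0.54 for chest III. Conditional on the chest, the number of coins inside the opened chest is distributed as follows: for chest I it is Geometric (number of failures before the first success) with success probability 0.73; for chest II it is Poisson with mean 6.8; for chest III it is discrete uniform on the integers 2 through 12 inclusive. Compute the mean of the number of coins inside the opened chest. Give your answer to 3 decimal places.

5.493

Component means — I: 0.369863; II: 6.8; III: 7.
E[X] = 0.22·0.369863 + 0.24·6.8 + 0.54·7 = 5.49337.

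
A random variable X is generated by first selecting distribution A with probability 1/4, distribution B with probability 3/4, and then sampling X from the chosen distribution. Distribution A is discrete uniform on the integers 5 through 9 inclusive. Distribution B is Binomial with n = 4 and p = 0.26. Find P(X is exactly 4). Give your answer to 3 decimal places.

0.003

Conditional on each component, P(X = 4): A: 0; B: 0.00456976.
By total probability, P(X = 4) = 0.25·0 + 0.75·0.00456976 = 0.00342732.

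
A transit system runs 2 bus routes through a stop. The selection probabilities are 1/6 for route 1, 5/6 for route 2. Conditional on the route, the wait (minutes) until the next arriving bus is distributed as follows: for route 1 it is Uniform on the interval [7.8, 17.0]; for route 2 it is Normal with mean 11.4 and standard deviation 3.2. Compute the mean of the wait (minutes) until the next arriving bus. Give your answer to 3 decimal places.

Component means — 1: 12.4; 2: 11.4.
E[X] = 0.166667·12.4 + 0.833333·11.4 = 11.5667.

11.567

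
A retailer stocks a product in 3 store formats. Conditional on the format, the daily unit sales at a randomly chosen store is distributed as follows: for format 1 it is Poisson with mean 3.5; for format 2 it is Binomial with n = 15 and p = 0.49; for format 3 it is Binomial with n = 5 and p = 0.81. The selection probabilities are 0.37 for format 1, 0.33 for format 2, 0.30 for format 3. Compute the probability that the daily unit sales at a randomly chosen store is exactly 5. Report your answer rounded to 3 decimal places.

Conditional on each format, P(X = 5): 1: 0.132169; 2: 0.10098; 3: 0.348678.
By total probability, P(X = 5) = 0.37·0.132169 + 0.33·0.10098 + 0.3·0.348678 = 0.186829.

0.187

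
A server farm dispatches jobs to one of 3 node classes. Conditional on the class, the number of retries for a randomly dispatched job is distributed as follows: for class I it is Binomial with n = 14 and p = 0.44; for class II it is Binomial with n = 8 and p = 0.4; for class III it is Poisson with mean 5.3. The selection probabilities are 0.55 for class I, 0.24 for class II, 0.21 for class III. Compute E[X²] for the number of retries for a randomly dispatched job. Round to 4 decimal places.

32.6977

For each component E[X²] = Var + (mean)², giving I: 41.3952; II: 12.16; III: 33.39.
Overall E[X²] = 0.55·41.3952 + 0.24·12.16 + 0.21·33.39 = 32.6977.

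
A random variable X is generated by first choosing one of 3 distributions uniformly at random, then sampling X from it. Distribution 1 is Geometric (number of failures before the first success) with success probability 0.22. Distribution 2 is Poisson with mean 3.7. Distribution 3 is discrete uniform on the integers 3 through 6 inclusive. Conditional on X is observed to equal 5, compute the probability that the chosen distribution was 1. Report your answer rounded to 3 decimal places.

Likelihoods P(X=5 | ·): 1: 0.0635178; 2: 0.142869; 3: 0.25.
Posterior ∝ prior × likelihood. Numerator for 1: 0.333333·0.0635178 = 0.0211726.
Normalizing constant: 0.333333·0.0635178 + 0.333333·0.142869 + 0.333333·0.25 = 0.152129.
P(1 | observation) = 0.0211726 / 0.152129 = 0.139175.

0.139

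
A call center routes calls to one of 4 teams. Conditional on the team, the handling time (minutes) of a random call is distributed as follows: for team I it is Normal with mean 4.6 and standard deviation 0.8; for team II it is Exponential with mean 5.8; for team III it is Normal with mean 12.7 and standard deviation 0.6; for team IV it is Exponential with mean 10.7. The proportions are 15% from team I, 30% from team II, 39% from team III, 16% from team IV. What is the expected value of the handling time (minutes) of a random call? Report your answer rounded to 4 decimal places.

Component means — I: 4.6; II: 5.8; III: 12.7; IV: 10.7.
E[X] = 0.15·4.6 + 0.3·5.8 + 0.39·12.7 + 0.16·10.7 = 9.095.

9.0950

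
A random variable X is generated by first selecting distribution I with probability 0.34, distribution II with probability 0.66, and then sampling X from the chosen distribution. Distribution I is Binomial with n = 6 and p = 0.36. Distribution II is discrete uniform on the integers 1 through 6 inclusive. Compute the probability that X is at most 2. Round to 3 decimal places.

Conditional on each component, P(X ≤ 2): I: 0.626797; II: 0.333333.
By total probability, P(X ≤ 2) = 0.34·0.626797 + 0.66·0.333333 = 0.433111.

0.433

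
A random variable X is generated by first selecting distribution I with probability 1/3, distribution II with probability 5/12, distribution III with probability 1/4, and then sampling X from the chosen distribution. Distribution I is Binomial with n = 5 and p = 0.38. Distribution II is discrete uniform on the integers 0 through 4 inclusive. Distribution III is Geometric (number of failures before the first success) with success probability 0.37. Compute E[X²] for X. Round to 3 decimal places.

5.971

For each component E[X²] = Var + (mean)², giving I: 4.788; II: 6; III: 7.5011.
Overall E[X²] = 0.333333·4.788 + 0.416667·6 + 0.25·7.5011 = 5.97127.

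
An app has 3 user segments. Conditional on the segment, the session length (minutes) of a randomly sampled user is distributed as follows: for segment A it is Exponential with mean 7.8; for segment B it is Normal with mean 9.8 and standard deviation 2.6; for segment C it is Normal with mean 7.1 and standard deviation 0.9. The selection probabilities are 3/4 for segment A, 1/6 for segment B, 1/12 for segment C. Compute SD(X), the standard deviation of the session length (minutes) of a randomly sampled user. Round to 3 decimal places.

6.889

Per component, A: μ=7.8, E[X²]=121.68; B: μ=9.8, E[X²]=102.8; C: μ=7.1, E[X²]=51.22.
E[X] = 0.75·7.8 + 0.166667·9.8 + 0.0833333·7.1 = 8.075.
E[X²] = 0.75·121.68 + 0.166667·102.8 + 0.0833333·51.22 = 112.662.
Var(X) = E[X²] − (E[X])² = 112.662 − 65.2056 = 47.456.
SD(X) = √47.456 = 6.88883.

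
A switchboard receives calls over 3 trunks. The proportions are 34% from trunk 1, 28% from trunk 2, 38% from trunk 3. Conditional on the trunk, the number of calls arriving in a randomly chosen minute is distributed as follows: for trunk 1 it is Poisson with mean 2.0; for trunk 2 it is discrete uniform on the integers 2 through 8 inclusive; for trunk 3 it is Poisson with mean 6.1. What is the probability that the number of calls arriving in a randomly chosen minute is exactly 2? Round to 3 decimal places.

Conditional on each trunk, P(X = 2): 1: 0.270671; 2: 0.142857; 3: 0.0417286.
By total probability, P(X = 2) = 0.34·0.270671 + 0.28·0.142857 + 0.38·0.0417286 = 0.147885.

0.148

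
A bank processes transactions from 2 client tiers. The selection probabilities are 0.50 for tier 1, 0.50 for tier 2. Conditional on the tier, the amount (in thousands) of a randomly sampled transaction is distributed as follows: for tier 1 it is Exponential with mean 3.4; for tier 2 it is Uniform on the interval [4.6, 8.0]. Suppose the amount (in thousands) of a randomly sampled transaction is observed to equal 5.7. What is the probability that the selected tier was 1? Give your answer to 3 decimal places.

0.158

Likelihoods f(5.7 | ·): 1: 0.0550097; 2: 0.294118.
Posterior ∝ prior × likelihood. Numerator for 1: 0.5·0.0550097 = 0.0275048.
Normalizing constant: 0.5·0.0550097 + 0.5·0.294118 = 0.174564.
P(1 | observation) = 0.0275048 / 0.174564 = 0.157563.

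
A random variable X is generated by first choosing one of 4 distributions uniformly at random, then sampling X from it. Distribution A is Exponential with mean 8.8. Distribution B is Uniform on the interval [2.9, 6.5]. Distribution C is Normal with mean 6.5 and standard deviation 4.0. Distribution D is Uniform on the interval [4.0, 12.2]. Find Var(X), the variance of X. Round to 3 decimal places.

Per component, A: μ=8.8, E[X²]=154.88; B: μ=4.7, E[X²]=23.17; C: μ=6.5, E[X²]=58.25; D: μ=8.1, E[X²]=71.2133.
E[X] = 0.25·8.8 + 0.25·4.7 + 0.25·6.5 + 0.25·8.1 = 7.025.
E[X²] = 0.25·154.88 + 0.25·23.17 + 0.25·58.25 + 0.25·71.2133 = 76.8783.
Var(X) = E[X²] − (E[X])² = 76.8783 − 49.3506 = 27.5277.

27.528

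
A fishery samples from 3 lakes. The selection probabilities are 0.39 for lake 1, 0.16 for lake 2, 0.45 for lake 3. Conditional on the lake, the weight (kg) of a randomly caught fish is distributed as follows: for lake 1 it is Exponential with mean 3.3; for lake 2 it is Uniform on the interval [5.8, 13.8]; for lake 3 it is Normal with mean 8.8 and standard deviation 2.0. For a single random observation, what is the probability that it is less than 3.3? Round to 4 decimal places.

Conditional on each lake, P(X < 3.3): 1: 0.632121; 2: 0; 3: 0.00297976.
By total probability, P(X < 3.3) = 0.39·0.632121 + 0.16·0 + 0.45·0.00297976 = 0.247868.

0.2479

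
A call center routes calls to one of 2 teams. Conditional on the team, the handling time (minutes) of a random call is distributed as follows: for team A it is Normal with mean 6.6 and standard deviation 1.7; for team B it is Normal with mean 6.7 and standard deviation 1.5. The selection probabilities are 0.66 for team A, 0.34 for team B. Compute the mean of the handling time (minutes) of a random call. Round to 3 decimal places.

Component means — A: 6.6; B: 6.7.
E[X] = 0.66·6.6 + 0.34·6.7 = 6.634.

6.634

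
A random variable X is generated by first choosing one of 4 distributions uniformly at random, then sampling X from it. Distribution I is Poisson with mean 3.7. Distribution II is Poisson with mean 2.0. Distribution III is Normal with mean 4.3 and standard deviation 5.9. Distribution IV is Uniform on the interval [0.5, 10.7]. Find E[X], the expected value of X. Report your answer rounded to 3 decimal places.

3.900

Component means — I: 3.7; II: 2; III: 4.3; IV: 5.6.
E[X] = 0.25·3.7 + 0.25·2 + 0.25·4.3 + 0.25·5.6 = 3.9.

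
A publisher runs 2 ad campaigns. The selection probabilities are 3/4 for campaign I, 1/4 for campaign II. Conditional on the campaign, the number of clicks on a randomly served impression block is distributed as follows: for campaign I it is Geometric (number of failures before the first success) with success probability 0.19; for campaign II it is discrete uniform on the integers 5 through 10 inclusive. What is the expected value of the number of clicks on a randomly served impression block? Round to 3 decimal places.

Component means — I: 4.26316; II: 7.5.
E[X] = 0.75·4.26316 + 0.25·7.5 = 5.07237.

5.072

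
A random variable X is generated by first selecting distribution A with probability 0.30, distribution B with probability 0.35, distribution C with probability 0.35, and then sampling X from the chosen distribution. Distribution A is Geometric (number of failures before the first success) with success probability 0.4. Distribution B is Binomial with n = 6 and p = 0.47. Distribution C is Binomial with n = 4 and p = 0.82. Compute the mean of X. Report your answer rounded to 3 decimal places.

2.585

Component means — A: 1.5; B: 2.82; C: 3.28.
E[X] = 0.3·1.5 + 0.35·2.82 + 0.35·3.28 = 2.585.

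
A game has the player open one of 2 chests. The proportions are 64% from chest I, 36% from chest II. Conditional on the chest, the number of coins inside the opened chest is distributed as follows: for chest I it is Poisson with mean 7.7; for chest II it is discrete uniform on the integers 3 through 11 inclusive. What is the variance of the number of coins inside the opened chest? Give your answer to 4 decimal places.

7.4409

Per component, I: μ=7.7, E[X²]=66.99; II: μ=7, E[X²]=55.6667.
E[X] = 0.64·7.7 + 0.36·7 = 7.448.
E[X²] = 0.64·66.99 + 0.36·55.6667 = 62.9136.
Var(X) = E[X²] − (E[X])² = 62.9136 − 55.4727 = 7.4409.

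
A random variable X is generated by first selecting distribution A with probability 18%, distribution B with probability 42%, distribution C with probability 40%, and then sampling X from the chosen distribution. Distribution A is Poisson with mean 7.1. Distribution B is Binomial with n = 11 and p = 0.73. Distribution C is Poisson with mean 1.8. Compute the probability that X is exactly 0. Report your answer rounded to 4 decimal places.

Conditional on each component, P(X = 0): A: 0.000825105; B: 5.55906e-07; C: 0.165299.
By total probability, P(X = 0) = 0.18·0.000825105 + 0.42·5.55906e-07 + 0.4·0.165299 = 0.0662683.

0.0663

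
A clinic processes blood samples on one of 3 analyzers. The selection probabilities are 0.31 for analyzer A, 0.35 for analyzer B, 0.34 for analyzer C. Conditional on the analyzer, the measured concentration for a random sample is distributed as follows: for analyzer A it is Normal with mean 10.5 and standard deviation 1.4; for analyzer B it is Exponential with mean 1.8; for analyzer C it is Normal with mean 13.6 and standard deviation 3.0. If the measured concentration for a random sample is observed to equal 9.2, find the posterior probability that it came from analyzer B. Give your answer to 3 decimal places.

Likelihoods f(9.2 | ·): A: 0.18516; B: 0.00334966; C: 0.0453608.
Posterior ∝ prior × likelihood. Numerator for B: 0.35·0.00334966 = 0.00117238.
Normalizing constant: 0.31·0.18516 + 0.35·0.00334966 + 0.34·0.0453608 = 0.0739948.
P(B | observation) = 0.00117238 / 0.0739948 = 0.0158441.

0.016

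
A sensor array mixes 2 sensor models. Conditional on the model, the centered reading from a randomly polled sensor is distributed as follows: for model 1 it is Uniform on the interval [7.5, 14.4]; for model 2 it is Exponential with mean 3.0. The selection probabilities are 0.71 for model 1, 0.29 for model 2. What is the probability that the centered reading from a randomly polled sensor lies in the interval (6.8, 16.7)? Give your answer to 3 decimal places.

Conditional on each model, P(6.8 < X < 16.7): 1: 1; 2: 0.0998339.
By total probability, P(6.8 < X < 16.7) = 0.71·1 + 0.29·0.0998339 = 0.738952.

0.739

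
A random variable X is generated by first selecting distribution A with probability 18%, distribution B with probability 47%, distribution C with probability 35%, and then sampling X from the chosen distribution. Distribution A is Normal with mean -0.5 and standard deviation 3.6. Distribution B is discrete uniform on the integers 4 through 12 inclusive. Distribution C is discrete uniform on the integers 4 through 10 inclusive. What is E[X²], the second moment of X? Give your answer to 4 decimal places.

For each component E[X²] = Var + (mean)², giving A: 13.21; B: 70.6667; C: 53.
Overall E[X²] = 0.18·13.21 + 0.47·70.6667 + 0.35·53 = 54.1411.

54.1411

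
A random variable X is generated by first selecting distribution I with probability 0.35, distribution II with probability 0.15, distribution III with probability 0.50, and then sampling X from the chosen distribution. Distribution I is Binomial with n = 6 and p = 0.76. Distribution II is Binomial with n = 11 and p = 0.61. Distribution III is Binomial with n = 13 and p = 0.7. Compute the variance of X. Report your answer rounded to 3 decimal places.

Per component, I: μ=4.56, E[X²]=21.888; II: μ=6.71, E[X²]=47.641; III: μ=9.1, E[X²]=85.54.
E[X] = 0.35·4.56 + 0.15·6.71 + 0.5·9.1 = 7.1525.
E[X²] = 0.35·21.888 + 0.15·47.641 + 0.5·85.54 = 57.5769.
Var(X) = E[X²] − (E[X])² = 57.5769 − 51.1583 = 6.41869.

6.419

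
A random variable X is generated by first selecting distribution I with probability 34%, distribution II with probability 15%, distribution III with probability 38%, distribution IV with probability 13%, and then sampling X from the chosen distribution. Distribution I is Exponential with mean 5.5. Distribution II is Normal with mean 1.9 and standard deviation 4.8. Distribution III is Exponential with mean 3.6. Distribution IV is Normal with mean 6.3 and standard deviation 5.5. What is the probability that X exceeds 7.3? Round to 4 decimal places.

0.2154

Conditional on each component, P(X > 7.3): I: 0.2652; II: 0.130295; III: 0.131628; IV: 0.427863.
By total probability, P(X > 7.3) = 0.34·0.2652 + 0.15·0.130295 + 0.38·0.131628 + 0.13·0.427863 = 0.215353.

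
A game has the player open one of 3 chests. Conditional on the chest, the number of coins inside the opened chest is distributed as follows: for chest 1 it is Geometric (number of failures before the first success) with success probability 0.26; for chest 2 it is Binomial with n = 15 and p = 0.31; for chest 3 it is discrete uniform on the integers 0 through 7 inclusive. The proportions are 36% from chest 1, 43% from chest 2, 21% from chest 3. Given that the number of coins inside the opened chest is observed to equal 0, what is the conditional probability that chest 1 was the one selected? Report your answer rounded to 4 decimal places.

Likelihoods P(X=0 | ·): 1: 0.26; 2: 0.00382592; 3: 0.125.
Posterior ∝ prior × likelihood. Numerator for 1: 0.36·0.26 = 0.0936.
Normalizing constant: 0.36·0.26 + 0.43·0.00382592 + 0.21·0.125 = 0.121495.
P(1 | observation) = 0.0936 / 0.121495 = 0.770401.

0.7704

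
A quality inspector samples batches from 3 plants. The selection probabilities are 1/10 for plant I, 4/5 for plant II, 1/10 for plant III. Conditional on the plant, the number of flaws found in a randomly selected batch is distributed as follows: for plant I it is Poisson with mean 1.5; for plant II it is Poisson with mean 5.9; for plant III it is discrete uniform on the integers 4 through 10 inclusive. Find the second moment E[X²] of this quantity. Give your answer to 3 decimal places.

For each component E[X²] = Var + (mean)², giving I: 3.75; II: 40.71; III: 53.
Overall E[X²] = 0.1·3.75 + 0.8·40.71 + 0.1·53 = 38.243.

38.243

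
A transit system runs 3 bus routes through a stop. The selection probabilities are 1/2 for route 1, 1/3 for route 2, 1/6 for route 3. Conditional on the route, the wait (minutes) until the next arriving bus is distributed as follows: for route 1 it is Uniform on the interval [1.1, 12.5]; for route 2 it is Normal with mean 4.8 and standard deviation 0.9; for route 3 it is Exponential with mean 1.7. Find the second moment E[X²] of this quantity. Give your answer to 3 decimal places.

For each component E[X²] = Var + (mean)², giving 1: 57.07; 2: 23.85; 3: 5.78.
Overall E[X²] = 0.5·57.07 + 0.333333·23.85 + 0.166667·5.78 = 37.4483.

37.448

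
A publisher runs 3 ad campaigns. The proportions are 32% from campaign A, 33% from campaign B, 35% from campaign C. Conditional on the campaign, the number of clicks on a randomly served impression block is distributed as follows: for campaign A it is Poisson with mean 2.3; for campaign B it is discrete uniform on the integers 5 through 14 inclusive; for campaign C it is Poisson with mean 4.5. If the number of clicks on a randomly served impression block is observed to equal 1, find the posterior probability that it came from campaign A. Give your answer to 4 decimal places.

Likelihoods P(X=1 | ·): A: 0.230595; B: 0; C: 0.0499905.
Posterior ∝ prior × likelihood. Numerator for A: 0.32·0.230595 = 0.0737905.
Normalizing constant: 0.32·0.230595 + 0.33·0 + 0.35·0.0499905 = 0.0912872.
P(A | observation) = 0.0737905 / 0.0912872 = 0.808334.

0.8083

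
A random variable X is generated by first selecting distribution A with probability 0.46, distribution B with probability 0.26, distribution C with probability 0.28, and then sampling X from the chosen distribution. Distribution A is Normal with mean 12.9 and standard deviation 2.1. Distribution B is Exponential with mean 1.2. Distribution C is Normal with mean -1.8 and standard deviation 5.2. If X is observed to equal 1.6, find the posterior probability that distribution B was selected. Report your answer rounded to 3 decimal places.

0.767

Likelihoods f(1.6 | ·): A: 9.80096e-08; B: 0.219664; C: 0.0619545.
Posterior ∝ prior × likelihood. Numerator for B: 0.26·0.219664 = 0.0571127.
Normalizing constant: 0.46·9.80096e-08 + 0.26·0.219664 + 0.28·0.0619545 = 0.07446.
P(B | observation) = 0.0571127 / 0.07446 = 0.767025.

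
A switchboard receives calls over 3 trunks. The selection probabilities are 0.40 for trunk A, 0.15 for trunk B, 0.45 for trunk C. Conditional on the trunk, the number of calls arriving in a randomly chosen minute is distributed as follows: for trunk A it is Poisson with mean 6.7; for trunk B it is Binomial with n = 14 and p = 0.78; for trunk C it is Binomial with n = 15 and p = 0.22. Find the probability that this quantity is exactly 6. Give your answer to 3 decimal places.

Conditional on each trunk, P(X = 6): A: 0.154648; B: 0.00371111; C: 0.0606445.
By total probability, P(X = 6) = 0.4·0.154648 + 0.15·0.00371111 + 0.45·0.0606445 = 0.0897058.

0.090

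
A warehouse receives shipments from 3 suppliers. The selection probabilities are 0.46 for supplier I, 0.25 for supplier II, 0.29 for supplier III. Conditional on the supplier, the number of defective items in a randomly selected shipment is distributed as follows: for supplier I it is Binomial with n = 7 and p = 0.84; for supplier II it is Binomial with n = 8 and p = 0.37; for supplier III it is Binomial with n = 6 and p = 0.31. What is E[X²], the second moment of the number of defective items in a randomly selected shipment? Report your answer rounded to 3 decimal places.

20.369

For each component E[X²] = Var + (mean)², giving I: 35.5152; II: 10.6264; III: 4.743.
Overall E[X²] = 0.46·35.5152 + 0.25·10.6264 + 0.29·4.743 = 20.3691.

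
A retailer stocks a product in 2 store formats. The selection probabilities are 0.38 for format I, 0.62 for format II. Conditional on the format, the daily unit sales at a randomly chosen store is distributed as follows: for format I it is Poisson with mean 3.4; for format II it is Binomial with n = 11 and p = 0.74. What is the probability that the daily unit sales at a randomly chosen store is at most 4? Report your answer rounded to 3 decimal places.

Conditional on each format, P(X ≤ 4): I: 0.744182; II: 0.00951958.
By total probability, P(X ≤ 4) = 0.38·0.744182 + 0.62·0.00951958 = 0.288691.

0.289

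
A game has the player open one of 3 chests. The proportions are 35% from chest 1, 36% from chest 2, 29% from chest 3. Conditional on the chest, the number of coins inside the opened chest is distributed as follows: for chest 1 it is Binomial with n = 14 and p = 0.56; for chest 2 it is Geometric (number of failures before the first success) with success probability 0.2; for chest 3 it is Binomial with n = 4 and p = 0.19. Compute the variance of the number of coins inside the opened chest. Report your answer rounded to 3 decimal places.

16.628

Per component, 1: μ=7.84, E[X²]=64.9152; 2: μ=4, E[X²]=36; 3: μ=0.76, E[X²]=1.1932.
E[X] = 0.35·7.84 + 0.36·4 + 0.29·0.76 = 4.4044.
E[X²] = 0.35·64.9152 + 0.36·36 + 0.29·1.1932 = 36.0263.
Var(X) = E[X²] − (E[X])² = 36.0263 − 19.3987 = 16.6276.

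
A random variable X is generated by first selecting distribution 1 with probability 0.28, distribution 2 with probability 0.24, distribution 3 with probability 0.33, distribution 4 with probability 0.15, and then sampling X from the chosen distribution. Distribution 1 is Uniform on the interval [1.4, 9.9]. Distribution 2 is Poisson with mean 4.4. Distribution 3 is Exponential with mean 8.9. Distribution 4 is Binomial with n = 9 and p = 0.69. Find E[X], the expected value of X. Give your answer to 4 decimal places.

Component means — 1: 5.65; 2: 4.4; 3: 8.9; 4: 6.21.
E[X] = 0.28·5.65 + 0.24·4.4 + 0.33·8.9 + 0.15·6.21 = 6.5065.

6.5065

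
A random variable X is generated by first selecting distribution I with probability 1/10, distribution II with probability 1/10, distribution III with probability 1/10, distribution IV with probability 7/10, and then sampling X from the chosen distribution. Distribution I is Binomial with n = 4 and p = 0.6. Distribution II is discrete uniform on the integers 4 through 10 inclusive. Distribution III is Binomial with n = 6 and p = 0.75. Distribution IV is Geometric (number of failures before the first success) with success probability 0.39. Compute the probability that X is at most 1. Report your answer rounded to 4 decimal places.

Conditional on each component, P(X ≤ 1): I: 0.1792; II: 0; III: 0.00463867; IV: 0.6279.
By total probability, P(X ≤ 1) = 0.1·0.1792 + 0.1·0 + 0.1·0.00463867 + 0.7·0.6279 = 0.457914.

0.4579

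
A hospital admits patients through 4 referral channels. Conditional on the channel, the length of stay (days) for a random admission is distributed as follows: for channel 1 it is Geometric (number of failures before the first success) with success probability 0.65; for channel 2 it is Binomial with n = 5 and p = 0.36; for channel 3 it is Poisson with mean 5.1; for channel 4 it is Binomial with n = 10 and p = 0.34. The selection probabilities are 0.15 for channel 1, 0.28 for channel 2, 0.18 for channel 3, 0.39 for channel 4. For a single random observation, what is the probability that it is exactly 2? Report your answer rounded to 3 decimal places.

0.194

Conditional on each channel, P(X = 2): 1: 0.079625; 2: 0.339739; 3: 0.0792882; 4: 0.187293.
By total probability, P(X = 2) = 0.15·0.079625 + 0.28·0.339739 + 0.18·0.0792882 + 0.39·0.187293 = 0.194387.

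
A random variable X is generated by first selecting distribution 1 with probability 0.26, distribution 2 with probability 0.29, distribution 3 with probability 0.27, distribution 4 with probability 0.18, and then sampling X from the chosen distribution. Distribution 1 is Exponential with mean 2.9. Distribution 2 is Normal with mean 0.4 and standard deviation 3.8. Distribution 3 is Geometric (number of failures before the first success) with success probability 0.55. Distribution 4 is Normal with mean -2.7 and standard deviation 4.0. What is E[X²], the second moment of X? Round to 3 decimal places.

13.382

For each component E[X²] = Var + (mean)², giving 1: 16.82; 2: 14.6; 3: 2.15702; 4: 23.29.
Overall E[X²] = 0.26·16.82 + 0.29·14.6 + 0.27·2.15702 + 0.18·23.29 = 13.3818.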